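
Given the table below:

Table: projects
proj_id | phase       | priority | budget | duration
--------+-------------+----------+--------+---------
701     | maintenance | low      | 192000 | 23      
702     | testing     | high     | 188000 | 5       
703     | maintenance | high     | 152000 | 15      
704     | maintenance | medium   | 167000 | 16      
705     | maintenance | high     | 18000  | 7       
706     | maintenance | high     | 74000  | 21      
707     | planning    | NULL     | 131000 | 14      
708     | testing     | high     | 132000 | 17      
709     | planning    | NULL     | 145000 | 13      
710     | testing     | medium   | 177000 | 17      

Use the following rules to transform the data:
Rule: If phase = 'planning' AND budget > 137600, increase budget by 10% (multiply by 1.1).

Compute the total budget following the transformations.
1390500.0

Step 1: Find records where phase = 'planning' AND budget > 137600
Step 2: 1 records match, summing to 145000
Step 3: After multiplier: 145000 × 1.1 = 159500.0
Step 4: Unaffected records sum: 1231000
Step 5: Final sum = 159500.0 + 1231000 = 1390500.0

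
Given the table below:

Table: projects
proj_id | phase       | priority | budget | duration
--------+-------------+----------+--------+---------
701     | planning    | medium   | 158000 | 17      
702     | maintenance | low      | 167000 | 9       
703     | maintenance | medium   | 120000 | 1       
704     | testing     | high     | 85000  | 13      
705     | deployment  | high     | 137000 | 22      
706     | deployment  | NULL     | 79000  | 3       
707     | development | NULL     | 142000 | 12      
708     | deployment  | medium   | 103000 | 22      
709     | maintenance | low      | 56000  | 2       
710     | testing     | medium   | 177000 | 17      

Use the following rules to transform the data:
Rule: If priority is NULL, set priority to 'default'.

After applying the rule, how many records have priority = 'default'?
2

Step 1: Count records where priority IS NULL
Step 2: Found 2 records with NULL priority
Step 3: These records will have priority set to 'default'
Step 4: Records already having priority = 'default': 0
Step 5: Answer: 2 + 0 = 2 records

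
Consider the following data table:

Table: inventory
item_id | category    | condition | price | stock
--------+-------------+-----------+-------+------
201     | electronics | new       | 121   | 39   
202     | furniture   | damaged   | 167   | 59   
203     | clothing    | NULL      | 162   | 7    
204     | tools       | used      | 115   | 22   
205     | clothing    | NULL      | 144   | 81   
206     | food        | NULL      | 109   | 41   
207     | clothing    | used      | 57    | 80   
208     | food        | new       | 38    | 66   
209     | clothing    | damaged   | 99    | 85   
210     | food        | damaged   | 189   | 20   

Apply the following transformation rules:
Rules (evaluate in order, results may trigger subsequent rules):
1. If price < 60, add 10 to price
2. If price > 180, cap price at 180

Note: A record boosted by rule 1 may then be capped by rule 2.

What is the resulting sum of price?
1212

Step 1: Apply rule 1 to records with price < 60
  - 2 records get bonus of 10
  - Of these, 0 records then exceed 180 and get capped
Step 2: Apply rule 2 to records with price > 180
  - 1 records (original) are capped
Step 3: Calculate final sum = 1212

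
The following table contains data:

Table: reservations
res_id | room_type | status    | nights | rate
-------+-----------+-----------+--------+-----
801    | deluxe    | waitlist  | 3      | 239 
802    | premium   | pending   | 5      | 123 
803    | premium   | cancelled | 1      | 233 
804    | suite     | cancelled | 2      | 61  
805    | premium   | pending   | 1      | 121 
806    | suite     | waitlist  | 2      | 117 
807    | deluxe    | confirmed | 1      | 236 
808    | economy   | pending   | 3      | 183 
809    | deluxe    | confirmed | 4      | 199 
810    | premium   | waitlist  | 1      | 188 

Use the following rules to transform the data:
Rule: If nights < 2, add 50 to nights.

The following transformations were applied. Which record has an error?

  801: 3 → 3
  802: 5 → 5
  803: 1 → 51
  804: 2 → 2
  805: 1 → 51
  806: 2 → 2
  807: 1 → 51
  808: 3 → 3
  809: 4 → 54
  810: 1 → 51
Record 809 has an error. The correct transformed value should be 4, not 54.

Step 1: Check each record against the rule
Step 2: Record 809 has nights = 4
Step 3: Since 4 >= 2, the bonus should not have been applied
Step 4: Correct value = 4, but claimed value = 54
Conclusion: Record 809 has the error.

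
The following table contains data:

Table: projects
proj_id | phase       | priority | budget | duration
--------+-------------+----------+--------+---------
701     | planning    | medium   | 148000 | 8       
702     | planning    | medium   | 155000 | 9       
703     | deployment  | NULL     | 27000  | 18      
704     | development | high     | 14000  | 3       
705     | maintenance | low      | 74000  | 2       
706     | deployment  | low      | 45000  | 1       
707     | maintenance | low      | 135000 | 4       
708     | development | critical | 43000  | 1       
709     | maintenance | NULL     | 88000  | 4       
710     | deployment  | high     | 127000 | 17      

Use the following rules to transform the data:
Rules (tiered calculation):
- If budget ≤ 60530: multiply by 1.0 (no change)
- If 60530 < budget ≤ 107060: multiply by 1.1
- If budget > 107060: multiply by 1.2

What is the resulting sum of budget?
985200.0

Step 1: Tier 1 (budget ≤ 60530): 4 records, sum = 129000 × 1.0 = 129000.0
Step 2: Tier 2 (60530 < budget ≤ 107060): 2 records, sum = 162000 × 1.1 = 178200.0
Step 3: Tier 3 (budget > 107060): 4 records, sum = 565000 × 1.2 = 678000.0
Step 4: Final sum = 129000.0 + 178200.0 + 678000.0 = 985200.0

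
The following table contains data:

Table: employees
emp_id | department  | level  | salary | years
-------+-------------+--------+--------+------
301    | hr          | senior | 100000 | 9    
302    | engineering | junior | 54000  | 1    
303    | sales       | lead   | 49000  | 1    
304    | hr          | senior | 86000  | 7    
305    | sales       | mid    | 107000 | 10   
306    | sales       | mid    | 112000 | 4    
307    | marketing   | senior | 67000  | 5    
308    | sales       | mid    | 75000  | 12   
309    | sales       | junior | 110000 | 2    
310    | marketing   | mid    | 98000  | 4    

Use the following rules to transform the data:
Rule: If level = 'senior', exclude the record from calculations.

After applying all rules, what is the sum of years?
34

Step 1: Identify records where level = 'senior'
Step 2: The excluded records sum to 21
Step 3: Original total years = 55
Step 4: Remaining total = 55 - 21 = 34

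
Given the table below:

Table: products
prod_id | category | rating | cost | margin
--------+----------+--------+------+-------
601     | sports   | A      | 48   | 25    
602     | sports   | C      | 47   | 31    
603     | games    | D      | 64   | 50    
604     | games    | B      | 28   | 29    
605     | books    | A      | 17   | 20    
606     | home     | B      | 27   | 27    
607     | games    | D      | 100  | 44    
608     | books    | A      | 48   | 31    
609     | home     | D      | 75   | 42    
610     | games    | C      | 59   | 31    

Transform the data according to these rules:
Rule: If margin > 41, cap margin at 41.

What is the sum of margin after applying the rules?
317

Step 1: 3 records have margin > 41
Step 2: These records originally summed to 136
Step 3: After capping: 3 × 41 = 123
Step 4: Unaffected records sum: 194
Step 5: Final sum = 123 + 194 = 317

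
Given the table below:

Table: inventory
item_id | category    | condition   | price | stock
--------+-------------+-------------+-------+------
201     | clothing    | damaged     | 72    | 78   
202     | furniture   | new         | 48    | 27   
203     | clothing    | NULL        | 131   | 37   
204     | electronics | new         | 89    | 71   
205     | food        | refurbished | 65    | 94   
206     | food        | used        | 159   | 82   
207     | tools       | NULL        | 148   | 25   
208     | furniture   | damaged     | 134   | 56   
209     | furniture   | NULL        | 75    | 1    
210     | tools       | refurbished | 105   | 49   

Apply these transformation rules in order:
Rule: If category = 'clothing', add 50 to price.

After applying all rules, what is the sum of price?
1126

Step 1: Count records where category = 'clothing': 2
Step 2: Total bonus added: 2 × 50 = 100
Step 3: Original sum of price: 1026
Step 4: Final sum = 1026 + 100 = 1126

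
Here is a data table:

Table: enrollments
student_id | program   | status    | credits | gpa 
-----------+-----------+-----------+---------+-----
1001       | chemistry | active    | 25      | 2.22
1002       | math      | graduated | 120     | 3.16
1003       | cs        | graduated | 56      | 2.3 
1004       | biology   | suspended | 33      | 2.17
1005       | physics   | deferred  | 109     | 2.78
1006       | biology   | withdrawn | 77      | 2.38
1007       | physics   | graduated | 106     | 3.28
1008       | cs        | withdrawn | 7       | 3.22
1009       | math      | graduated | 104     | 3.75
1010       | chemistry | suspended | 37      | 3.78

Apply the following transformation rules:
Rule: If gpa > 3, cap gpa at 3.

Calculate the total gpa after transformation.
26.85

Step 1: 5 records have gpa > 3
Step 2: These records originally summed to 17.19
Step 3: After capping: 5 × 3 = 15
Step 4: Unaffected records sum: 11.85
Step 5: Final sum = 15 + 11.85 = 26.85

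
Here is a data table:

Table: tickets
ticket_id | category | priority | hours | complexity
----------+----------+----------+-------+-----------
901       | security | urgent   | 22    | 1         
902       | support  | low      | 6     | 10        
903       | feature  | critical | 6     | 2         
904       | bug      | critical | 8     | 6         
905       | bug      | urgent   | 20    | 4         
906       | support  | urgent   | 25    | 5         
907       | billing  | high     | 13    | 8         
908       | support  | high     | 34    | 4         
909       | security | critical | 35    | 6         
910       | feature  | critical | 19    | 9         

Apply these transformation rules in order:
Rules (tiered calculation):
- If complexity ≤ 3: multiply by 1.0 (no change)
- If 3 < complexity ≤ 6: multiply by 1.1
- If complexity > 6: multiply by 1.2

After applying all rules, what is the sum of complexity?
62.9

Step 1: Tier 1 (complexity ≤ 3): 2 records, sum = 3 × 1.0 = 3.0
Step 2: Tier 2 (3 < complexity ≤ 6): 5 records, sum = 25 × 1.1 = 27.5
Step 3: Tier 3 (complexity > 6): 3 records, sum = 27 × 1.2 = 32.4
Step 4: Final sum = 3.0 + 27.5 + 32.4 = 62.9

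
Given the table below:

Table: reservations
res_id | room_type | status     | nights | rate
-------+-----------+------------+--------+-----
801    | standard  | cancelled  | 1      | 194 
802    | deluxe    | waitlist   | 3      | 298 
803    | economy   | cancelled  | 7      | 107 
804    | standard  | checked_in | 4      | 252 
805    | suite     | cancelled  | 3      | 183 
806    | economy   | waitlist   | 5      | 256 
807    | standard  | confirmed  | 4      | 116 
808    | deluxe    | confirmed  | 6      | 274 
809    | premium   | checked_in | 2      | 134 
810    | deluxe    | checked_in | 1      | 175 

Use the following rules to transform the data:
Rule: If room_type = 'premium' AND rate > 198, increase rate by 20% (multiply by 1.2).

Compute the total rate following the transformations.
1989

Step 1: Find records where room_type = 'premium' AND rate > 198
Step 2: 0 records match, summing to 0
Step 3: After multiplier: 0 × 1.2 = 0.0
Step 4: Unaffected records sum: 1989
Step 5: Final sum = 0.0 + 1989 = 1989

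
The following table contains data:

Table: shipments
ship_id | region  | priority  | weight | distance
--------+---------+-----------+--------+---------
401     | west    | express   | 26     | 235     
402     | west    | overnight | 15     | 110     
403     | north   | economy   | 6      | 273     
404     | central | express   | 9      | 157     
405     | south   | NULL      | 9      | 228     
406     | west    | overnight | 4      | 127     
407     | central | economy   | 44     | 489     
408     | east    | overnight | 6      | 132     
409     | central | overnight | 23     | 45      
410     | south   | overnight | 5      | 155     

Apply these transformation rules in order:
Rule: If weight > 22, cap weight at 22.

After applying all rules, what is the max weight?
22

Step 1: Original maximum weight = 44
Step 2: Apply cap at 22
Step 3: 3 records had weight > 22 and were capped
Step 4: Maximum after transformation = 22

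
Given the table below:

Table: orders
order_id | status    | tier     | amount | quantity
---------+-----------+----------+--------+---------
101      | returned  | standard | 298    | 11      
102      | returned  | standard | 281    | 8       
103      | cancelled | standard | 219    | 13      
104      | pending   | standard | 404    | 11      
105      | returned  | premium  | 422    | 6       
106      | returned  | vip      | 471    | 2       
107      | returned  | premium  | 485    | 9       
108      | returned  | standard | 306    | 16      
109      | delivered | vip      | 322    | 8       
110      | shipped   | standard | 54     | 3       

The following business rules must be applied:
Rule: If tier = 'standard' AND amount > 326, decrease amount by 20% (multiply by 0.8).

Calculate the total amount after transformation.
3181.2

Step 1: Find records where tier = 'standard' AND amount > 326
Step 2: 1 records match, summing to 404
Step 3: After multiplier: 404 × 0.8 = 323.2
Step 4: Unaffected records sum: 2858
Step 5: Final sum = 323.2 + 2858 = 3181.2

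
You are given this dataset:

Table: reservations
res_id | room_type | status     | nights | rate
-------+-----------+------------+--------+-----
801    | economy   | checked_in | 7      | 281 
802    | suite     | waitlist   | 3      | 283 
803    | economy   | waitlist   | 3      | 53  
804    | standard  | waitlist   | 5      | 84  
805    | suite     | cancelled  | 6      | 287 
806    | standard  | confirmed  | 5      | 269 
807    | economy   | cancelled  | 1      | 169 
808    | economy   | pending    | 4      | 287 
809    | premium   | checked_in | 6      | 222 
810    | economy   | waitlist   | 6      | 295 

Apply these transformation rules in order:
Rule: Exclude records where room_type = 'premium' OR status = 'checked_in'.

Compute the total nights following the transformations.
33

Step 1: Find records where room_type = 'premium' OR status = 'checked_in'
Step 2: 2 records match, summing to 13
Step 3: Original sum: 46
Step 4: Remaining sum = 46 - 13 = 33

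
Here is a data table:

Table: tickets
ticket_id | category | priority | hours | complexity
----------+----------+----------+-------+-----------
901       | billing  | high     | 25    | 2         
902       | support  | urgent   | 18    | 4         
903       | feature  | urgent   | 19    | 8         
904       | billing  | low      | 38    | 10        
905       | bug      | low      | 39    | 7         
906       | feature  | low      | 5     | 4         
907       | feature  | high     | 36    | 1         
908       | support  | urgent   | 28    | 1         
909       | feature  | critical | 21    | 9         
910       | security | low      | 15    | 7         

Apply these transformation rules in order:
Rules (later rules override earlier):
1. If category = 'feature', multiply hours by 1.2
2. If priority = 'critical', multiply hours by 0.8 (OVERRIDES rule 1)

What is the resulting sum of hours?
251.8

Step 1: Rule 2 takes priority for records with priority = 'critical'
  - 1 records: 21 × 0.8 = 16.8
Step 2: Rule 1 applies to remaining records with category = 'feature'
  - 3 records: 60 × 1.2 = 72.0
Step 3: Other records unchanged: 163
Step 4: Final sum = 16.8 + 72.0 + 163 = 251.8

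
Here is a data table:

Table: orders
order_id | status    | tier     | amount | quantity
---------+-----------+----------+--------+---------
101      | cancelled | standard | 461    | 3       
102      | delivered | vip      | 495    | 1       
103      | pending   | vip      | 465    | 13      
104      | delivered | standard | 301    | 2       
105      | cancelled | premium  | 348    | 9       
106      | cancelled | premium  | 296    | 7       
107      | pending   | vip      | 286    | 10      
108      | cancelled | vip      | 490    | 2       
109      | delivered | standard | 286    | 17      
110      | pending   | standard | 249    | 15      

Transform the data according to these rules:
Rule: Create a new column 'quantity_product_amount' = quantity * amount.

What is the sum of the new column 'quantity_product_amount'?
26166

Step 1: For each record, compute quantity * amount
Example calculations:
  3 * 461 = 1383
  1 * 495 = 495
  13 * 465 = 6045
  ...
Step 2: Sum all derived values
Step 3: Total = 26166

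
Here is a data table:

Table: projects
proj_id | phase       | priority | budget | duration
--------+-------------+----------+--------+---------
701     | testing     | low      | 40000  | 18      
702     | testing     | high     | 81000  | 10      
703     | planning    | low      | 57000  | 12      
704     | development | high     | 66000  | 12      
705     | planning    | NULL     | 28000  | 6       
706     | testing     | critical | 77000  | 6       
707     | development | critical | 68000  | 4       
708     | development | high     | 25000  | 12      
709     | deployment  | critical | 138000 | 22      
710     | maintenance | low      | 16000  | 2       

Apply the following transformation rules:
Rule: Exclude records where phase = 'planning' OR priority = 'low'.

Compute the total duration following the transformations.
66

Step 1: Find records where phase = 'planning' OR priority = 'low'
Step 2: 4 records match, summing to 38
Step 3: Original sum: 104
Step 4: Remaining sum = 104 - 38 = 66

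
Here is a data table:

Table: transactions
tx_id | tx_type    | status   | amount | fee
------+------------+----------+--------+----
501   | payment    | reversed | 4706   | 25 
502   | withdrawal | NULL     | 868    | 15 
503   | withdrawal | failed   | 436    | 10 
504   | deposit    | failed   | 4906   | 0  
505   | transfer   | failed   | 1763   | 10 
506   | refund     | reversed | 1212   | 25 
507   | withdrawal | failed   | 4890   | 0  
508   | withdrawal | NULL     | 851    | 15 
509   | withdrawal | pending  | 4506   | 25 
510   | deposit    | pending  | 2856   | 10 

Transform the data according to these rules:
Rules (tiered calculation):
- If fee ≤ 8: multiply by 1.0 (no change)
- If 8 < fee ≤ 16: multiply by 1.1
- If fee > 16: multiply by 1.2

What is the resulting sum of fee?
156.0

Step 1: Tier 1 (fee ≤ 8): 2 records, sum = 0 × 1.0 = 0.0
Step 2: Tier 2 (8 < fee ≤ 16): 5 records, sum = 60 × 1.1 = 66.0
Step 3: Tier 3 (fee > 16): 3 records, sum = 75 × 1.2 = 90.0
Step 4: Final sum = 0.0 + 66.0 + 90.0 = 156.0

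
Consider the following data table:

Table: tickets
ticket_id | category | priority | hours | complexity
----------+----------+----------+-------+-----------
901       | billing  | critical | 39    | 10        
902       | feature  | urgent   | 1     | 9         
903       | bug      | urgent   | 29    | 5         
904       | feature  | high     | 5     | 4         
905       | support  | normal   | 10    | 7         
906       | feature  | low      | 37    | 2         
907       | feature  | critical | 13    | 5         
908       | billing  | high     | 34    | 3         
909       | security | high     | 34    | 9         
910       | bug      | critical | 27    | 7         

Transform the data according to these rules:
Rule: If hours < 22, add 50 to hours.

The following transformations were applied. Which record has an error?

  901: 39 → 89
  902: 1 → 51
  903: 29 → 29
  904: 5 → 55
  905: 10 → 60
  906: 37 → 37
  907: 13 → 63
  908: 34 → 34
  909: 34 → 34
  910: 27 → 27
Record 901 has an error. The correct transformed value should be 39, not 89.

Step 1: Check each record against the rule
Step 2: Record 901 has hours = 39
Step 3: Since 39 >= 22, the bonus should not have been applied
Step 4: Correct value = 39, but claimed value = 89
Conclusion: Record 901 has the error.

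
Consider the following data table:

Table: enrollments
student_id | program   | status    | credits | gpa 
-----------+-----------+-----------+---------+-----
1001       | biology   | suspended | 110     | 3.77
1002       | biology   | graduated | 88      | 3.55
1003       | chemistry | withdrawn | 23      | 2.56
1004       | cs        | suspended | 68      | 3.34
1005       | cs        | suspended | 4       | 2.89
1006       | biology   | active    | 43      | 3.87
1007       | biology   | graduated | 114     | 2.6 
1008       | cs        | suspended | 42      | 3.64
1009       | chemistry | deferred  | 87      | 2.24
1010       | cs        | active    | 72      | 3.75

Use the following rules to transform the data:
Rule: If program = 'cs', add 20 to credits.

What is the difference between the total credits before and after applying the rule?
80

Step 1: Original sum of credits = 651
Step 2: 4 records have program = 'cs'
Step 3: Each affected record changes by 20
Step 4: Total change = 4 × 20 = 80
Step 5: New sum = 651 + 80 = 731
Step 6: Difference = |731 - 651| = 80
        (Sum increased by 80)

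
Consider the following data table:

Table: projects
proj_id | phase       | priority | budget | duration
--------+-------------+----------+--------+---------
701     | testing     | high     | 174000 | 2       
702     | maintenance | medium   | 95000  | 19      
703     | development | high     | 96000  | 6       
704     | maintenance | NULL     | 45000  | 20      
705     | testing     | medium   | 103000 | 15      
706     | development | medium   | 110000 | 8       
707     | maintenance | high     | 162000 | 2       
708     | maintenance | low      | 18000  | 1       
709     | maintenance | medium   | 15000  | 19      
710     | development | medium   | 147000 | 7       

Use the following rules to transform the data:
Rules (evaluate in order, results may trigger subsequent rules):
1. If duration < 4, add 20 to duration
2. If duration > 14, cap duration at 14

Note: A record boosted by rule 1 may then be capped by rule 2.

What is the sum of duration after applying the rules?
119

Step 1: Apply rule 1 to records with duration < 4
  - 3 records get bonus of 20
  - Of these, 3 records then exceed 14 and get capped
Step 2: Apply rule 2 to records with duration > 14
  - 4 records (original) are capped
Step 3: Calculate final sum = 119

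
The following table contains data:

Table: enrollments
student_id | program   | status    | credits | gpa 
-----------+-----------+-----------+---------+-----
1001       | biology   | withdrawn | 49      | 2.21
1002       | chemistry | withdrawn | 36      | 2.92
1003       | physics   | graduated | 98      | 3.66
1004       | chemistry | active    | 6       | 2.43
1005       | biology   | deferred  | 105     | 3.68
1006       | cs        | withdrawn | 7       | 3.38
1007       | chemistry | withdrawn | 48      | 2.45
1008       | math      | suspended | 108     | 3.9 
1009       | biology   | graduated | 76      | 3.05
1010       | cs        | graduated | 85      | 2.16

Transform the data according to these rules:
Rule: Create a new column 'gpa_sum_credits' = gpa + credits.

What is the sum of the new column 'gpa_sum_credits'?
647.84

Step 1: For each record, compute gpa + credits
Example calculations:
  2.21 + 49 = 51.21
  2.92 + 36 = 38.92
  3.66 + 98 = 101.66
  ...
Step 2: Sum all derived values
Step 3: Total = 647.84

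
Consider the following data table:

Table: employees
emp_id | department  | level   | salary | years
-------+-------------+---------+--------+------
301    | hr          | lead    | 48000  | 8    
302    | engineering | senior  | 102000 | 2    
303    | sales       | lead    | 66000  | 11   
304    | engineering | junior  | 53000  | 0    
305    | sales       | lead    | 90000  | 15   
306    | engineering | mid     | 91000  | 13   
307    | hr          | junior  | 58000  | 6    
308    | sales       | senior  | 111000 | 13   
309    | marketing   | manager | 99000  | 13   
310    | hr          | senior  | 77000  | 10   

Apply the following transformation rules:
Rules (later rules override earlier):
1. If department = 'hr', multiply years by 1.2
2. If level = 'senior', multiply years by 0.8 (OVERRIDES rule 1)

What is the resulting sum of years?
88.8

Step 1: Rule 2 takes priority for records with level = 'senior'
  - 3 records: 25 × 0.8 = 20.0
Step 2: Rule 1 applies to remaining records with department = 'hr'
  - 2 records: 14 × 1.2 = 16.8
Step 3: Other records unchanged: 52
Step 4: Final sum = 20.0 + 16.8 + 52 = 88.8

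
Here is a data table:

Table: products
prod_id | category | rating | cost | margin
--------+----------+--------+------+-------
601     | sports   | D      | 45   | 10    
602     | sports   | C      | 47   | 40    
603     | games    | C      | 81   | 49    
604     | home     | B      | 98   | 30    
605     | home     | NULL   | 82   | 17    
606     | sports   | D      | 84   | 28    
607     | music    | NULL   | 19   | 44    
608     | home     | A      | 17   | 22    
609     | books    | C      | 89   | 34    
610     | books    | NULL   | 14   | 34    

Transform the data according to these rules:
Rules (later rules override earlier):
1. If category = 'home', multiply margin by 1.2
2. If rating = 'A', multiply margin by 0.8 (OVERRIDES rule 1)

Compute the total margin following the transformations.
313.0

Step 1: Rule 2 takes priority for records with rating = 'A'
  - 1 records: 22 × 0.8 = 17.6
Step 2: Rule 1 applies to remaining records with category = 'home'
  - 2 records: 47 × 1.2 = 56.4
Step 3: Other records unchanged: 239
Step 4: Final sum = 17.6 + 56.4 + 239 = 313.0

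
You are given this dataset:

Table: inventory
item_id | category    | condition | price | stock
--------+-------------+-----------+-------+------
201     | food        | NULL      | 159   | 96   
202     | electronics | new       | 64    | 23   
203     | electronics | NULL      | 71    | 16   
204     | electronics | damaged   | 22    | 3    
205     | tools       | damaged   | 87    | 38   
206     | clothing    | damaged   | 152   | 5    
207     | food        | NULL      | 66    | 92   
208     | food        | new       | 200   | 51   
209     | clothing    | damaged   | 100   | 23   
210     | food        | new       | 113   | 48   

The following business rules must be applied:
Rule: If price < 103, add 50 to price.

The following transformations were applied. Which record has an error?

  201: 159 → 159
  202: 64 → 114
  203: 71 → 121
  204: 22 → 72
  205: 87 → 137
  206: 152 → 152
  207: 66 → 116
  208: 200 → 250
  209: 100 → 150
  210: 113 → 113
Record 208 has an error. The correct transformed value should be 200, not 250.

Step 1: Check each record against the rule
Step 2: Record 208 has price = 200
Step 3: Since 200 >= 103, the bonus should not have been applied
Step 4: Correct value = 200, but claimed value = 250
Conclusion: Record 208 has the error.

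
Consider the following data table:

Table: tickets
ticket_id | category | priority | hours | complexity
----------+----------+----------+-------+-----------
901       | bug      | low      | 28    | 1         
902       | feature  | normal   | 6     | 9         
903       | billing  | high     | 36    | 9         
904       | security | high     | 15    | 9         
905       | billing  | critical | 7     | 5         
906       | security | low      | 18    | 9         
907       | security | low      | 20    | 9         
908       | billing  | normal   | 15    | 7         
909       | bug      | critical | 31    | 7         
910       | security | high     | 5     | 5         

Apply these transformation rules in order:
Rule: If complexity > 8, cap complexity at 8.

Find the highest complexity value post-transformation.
8

Step 1: Original maximum complexity = 9
Step 2: Apply cap at 8
Step 3: 5 records had complexity > 8 and were capped
Step 4: Maximum after transformation = 8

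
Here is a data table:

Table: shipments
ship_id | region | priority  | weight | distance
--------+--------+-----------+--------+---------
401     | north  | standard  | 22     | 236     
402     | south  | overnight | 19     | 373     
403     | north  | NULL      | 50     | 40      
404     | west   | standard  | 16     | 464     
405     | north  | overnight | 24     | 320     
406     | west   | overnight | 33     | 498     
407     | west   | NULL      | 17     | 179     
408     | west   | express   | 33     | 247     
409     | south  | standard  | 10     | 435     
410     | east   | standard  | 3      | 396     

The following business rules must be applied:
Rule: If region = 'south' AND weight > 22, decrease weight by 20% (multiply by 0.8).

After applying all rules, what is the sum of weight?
227

Step 1: Find records where region = 'south' AND weight > 22
Step 2: 0 records match, summing to 0
Step 3: After multiplier: 0 × 0.8 = 0.0
Step 4: Unaffected records sum: 227
Step 5: Final sum = 0.0 + 227 = 227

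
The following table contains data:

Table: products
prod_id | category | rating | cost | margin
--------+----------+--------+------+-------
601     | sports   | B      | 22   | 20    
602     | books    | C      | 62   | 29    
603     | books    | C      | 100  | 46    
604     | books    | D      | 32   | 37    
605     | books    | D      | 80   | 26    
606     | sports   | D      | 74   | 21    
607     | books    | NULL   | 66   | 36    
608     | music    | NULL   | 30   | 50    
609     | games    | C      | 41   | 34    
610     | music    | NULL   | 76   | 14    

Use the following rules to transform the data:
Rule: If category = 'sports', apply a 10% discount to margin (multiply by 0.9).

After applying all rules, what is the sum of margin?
308.9

Step 1: Records with category = 'sports' have total margin = 41
Step 2: Apply multiplier: 41 × 0.9 = 36.9
Step 3: Other records total: 272
Step 4: Final sum = 36.9 + 272 = 308.9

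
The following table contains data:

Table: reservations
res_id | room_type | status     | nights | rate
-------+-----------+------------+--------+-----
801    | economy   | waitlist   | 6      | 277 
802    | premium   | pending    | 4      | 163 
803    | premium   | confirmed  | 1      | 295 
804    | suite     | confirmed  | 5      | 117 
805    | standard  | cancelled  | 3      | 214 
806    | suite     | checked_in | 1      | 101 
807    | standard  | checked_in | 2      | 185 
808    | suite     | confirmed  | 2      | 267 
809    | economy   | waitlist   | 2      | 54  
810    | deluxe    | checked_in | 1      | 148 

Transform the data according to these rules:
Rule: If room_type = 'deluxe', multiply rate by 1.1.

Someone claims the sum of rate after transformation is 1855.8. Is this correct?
No, the correct result is 1835.8.

Step 1: Calculate the correct sum after transformation
Step 2: Apply multiplier 1.1 to records where room_type = 'deluxe'
Step 3: Correct result = 1835.8
Step 4: Claimed result = 1855.8
Step 5: 1835.8 ≠ 1855.8
Conclusion: The claimed result is incorrect. The correct answer is 1835.8.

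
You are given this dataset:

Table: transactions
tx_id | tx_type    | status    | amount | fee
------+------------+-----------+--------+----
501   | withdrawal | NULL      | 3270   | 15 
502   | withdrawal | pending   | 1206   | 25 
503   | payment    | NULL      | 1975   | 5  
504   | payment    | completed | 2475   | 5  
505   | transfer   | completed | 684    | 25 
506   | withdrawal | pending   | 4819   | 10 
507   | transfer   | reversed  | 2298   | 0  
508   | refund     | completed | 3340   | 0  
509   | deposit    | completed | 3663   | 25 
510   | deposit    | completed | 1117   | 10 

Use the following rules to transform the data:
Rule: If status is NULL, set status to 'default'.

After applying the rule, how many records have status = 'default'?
2

Step 1: Count records where status IS NULL
Step 2: Found 2 records with NULL status
Step 3: These records will have status set to 'default'
Step 4: Records already having status = 'default': 0
Step 5: Answer: 2 + 0 = 2 records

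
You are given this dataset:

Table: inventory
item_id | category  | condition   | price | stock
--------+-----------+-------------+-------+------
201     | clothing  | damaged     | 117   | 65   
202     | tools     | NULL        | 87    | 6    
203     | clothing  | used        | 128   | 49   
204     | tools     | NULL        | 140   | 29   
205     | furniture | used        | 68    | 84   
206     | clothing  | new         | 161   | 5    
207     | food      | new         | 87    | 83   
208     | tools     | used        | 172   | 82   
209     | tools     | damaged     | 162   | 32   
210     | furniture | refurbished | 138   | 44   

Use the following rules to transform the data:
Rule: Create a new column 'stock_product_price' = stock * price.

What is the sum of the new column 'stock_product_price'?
57557

Step 1: For each record, compute stock * price
Example calculations:
  65 * 117 = 7605
  6 * 87 = 522
  49 * 128 = 6272
  ...
Step 2: Sum all derived values
Step 3: Total = 57557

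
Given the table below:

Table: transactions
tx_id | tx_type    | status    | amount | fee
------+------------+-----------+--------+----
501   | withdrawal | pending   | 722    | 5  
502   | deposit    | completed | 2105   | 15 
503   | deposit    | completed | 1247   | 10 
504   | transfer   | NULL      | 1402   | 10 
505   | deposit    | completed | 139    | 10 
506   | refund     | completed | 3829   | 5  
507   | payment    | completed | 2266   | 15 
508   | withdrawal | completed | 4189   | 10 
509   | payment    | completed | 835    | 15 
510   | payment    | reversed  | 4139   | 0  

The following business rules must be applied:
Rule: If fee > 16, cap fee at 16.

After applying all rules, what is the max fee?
15

Step 1: Original maximum fee = 15
Step 2: Check cap of 16 against maximum
Step 3: No records exceed the cap (max 15 <= cap 16), so no capping applies
Step 4: Maximum after transformation = 15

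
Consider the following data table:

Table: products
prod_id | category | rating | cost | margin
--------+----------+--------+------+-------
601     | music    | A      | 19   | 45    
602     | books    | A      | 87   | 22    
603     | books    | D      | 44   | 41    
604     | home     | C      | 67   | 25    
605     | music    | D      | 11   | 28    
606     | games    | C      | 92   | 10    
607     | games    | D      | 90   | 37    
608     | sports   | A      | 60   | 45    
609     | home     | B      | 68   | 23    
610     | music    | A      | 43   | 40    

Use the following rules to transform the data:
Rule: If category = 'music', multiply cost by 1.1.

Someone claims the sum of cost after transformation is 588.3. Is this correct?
Yes, the result is correct.

Step 1: Calculate the correct sum after transformation
Step 2: Apply multiplier 1.1 to records where category = 'music'
Step 3: Correct result = 588.3
Step 4: Claimed result = 588.3
Step 5: 588.3 = 588.3 ✓
Conclusion: The claimed result is correct.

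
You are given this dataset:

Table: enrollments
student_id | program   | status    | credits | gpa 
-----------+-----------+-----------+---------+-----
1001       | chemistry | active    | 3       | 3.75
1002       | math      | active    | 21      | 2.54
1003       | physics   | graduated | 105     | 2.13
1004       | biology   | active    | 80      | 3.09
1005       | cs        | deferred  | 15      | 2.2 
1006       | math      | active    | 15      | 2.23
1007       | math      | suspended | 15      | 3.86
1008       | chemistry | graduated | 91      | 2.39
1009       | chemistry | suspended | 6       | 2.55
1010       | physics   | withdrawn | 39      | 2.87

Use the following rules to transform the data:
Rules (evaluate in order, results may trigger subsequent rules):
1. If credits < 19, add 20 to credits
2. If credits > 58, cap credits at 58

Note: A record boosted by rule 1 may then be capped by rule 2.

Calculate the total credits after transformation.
388

Step 1: Apply rule 1 to records with credits < 19
  - 5 records get bonus of 20
  - Of these, 0 records then exceed 58 and get capped
Step 2: Apply rule 2 to records with credits > 58
  - 3 records (original) are capped
Step 3: Calculate final sum = 388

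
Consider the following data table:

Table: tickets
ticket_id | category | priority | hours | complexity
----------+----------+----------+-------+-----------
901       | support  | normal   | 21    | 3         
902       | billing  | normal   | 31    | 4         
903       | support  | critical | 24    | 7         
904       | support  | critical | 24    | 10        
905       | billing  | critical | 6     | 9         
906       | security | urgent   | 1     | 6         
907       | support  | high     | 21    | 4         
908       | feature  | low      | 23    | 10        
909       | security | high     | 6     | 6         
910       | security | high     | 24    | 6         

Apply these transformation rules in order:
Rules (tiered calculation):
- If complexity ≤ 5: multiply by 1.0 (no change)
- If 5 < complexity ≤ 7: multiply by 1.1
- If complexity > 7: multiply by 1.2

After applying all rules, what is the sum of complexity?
73.3

Step 1: Tier 1 (complexity ≤ 5): 3 records, sum = 11 × 1.0 = 11.0
Step 2: Tier 2 (5 < complexity ≤ 7): 4 records, sum = 25 × 1.1 = 27.5
Step 3: Tier 3 (complexity > 7): 3 records, sum = 29 × 1.2 = 34.8
Step 4: Final sum = 11.0 + 27.5 + 34.8 = 73.3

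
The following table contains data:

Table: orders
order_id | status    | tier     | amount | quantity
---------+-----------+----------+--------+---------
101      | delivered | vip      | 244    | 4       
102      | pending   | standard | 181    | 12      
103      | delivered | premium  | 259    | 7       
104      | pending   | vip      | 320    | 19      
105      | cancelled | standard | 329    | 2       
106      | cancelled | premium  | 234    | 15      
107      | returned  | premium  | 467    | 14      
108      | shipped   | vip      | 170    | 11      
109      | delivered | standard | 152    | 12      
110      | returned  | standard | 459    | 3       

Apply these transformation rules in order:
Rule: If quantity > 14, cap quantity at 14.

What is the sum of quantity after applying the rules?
93

Step 1: 2 records have quantity > 14
Step 2: These records originally summed to 34
Step 3: After capping: 2 × 14 = 28
Step 4: Unaffected records sum: 65
Step 5: Final sum = 28 + 65 = 93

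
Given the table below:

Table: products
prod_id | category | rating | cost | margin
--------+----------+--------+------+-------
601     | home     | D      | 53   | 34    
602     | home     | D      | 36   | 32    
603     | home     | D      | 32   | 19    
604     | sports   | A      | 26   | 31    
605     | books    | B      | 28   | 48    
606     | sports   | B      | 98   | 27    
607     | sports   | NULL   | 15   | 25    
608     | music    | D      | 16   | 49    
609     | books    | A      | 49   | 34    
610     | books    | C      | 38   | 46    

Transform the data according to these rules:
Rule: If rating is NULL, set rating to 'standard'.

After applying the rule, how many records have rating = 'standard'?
1

Step 1: Count records where rating IS NULL
Step 2: Found 1 records with NULL rating
Step 3: These records will have rating set to 'standard'
Step 4: Records already having rating = 'standard': 0
Step 5: Answer: 1 + 0 = 1 records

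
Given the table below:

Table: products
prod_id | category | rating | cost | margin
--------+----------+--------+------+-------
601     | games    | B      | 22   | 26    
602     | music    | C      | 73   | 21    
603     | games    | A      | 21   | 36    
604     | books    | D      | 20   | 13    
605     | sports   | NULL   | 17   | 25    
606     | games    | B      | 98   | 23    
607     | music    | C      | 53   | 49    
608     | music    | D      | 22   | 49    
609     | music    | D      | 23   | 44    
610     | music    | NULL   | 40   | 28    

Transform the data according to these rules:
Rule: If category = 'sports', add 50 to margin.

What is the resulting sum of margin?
364

Step 1: Count records where category = 'sports': 1
Step 2: Total bonus added: 1 × 50 = 50
Step 3: Original sum of margin: 314
Step 4: Final sum = 314 + 50 = 364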